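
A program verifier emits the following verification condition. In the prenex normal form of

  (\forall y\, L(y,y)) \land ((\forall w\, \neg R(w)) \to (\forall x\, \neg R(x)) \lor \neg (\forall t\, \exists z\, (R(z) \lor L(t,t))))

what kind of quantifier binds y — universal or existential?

First replace A → B with ¬A ∨ B.
  (\forall y\, L(y,y)) \land (\neg (\forall w\, \neg R(w)) \lor (\forall x\, \neg R(x)) \lor \neg (\forall t\, \exists z\, (R(z) \lor L(t,t))))
Push ¬ through the quantifiers and connectives to reach negation normal form:
  (\forall y\, L(y,y)) \land ((\exists w\, R(w)) \lor (\forall x\, \neg R(x)) \lor (\exists t\, \forall z\, (\neg R(z) \land \neg L(t,t))))
All bound variables are already distinct, so no renaming is needed.
Finally move all quantifiers to the prefix:
  \forall y\, \exists w\, \forall x\, \exists t\, \forall z\, (L(y,y) \land (R(w) \lor \neg R(x) \lor \neg R(z) \land \neg L(t,t)))
The quantifier \forall y sits under an even number of negations (counting the antecedent side of each →), so it remains universal.

universal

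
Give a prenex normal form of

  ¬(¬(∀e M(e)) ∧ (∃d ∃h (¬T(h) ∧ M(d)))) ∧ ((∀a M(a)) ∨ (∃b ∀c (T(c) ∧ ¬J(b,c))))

Move each ¬ inward, flipping quantifiers it crosses:
  ((∀e M(e)) ∨ (∀d ∀h (T(h) ∨ ¬M(d)))) ∧ ((∀a M(a)) ∨ (∃b ∀c (T(c) ∧ ¬J(b,c))))
All bound variables are already distinct, so no renaming is needed.
Finally move all quantifiers to the prefix:
  ∀e ∀d ∀h ∀a ∃b ∀c ((M(e) ∨ T(h) ∨ ¬M(d)) ∧ (M(a) ∨ T(c) ∧ ¬J(b,c)))

∀e ∀d ∀h ∀a ∃b ∀c ((M(e) ∨ T(h) ∨ ¬M(d)) ∧ (M(a) ∨ T(c) ∧ ¬J(b,c)))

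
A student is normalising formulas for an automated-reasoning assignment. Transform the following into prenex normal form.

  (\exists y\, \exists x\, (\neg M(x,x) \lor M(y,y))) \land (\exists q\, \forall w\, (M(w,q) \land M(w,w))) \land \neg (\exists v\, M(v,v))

Push ¬ through the quantifiers and connectives to reach negation normal form:
  (\exists y\, \exists x\, (\neg M(x,x) \lor M(y,y))) \land (\exists q\, \forall w\, (M(w,q) \land M(w,w))) \land (\forall v\, \neg M(v,v))
All bound variables are already distinct, so no renaming is needed.
Pull the quantifiers to the front (each side's bound variable is not free in the other side):
  \exists y\, \exists x\, \exists q\, \forall w\, \forall v\, ((\neg M(x,x) \lor M(y,y)) \land M(w,q) \land M(w,w) \land \neg M(v,v))

\exists y\, \exists x\, \exists q\, \forall w\, \forall v\, ((\neg M(x,x) \lor M(y,y)) \land M(w,q) \land M(w,w) \land \neg M(v,v))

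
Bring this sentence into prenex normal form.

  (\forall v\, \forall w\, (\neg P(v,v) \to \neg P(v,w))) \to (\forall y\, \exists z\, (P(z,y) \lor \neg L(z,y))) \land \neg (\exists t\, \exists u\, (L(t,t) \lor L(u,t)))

\exists v\, \exists w\, \forall y\, \exists z\, \forall t\, \forall u\, (\neg P(v,v) \land P(v,w) \lor (P(z,y) \lor \neg L(z,y)) \land \neg L(t,t) \land \neg L(u,t))

Rewrite implications/biconditionals: A → B as ¬A ∨ B.
  \neg (\forall v\, \forall w\, (\neg \neg P(v,v) \lor \neg P(v,w))) \lor (\forall y\, \exists z\, (P(z,y) \lor \neg L(z,y))) \land \neg (\exists t\, \exists u\, (L(t,t) \lor L(u,t)))
Move each ¬ inward, flipping quantifiers it crosses:
  (\exists v\, \exists w\, (\neg P(v,v) \land P(v,w))) \lor (\forall y\, \exists z\, (P(z,y) \lor \neg L(z,y))) \land (\forall t\, \forall u\, (\neg L(t,t) \land \neg L(u,t)))
Pull the quantifiers to the front (each side's bound variable is not free in the other side):
  \exists v\, \exists w\, \forall y\, \exists z\, \forall t\, \forall u\, (\neg P(v,v) \land P(v,w) \lor (P(z,y) \lor \neg L(z,y)) \land \neg L(t,t) \land \neg L(u,t))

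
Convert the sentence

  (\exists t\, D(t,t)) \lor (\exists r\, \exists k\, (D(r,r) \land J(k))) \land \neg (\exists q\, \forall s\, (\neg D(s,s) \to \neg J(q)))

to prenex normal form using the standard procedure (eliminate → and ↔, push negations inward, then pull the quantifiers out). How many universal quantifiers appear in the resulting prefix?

Rewrite implications/biconditionals: A → B as ¬A ∨ B.
  (\exists t\, D(t,t)) \lor (\exists r\, \exists k\, (D(r,r) \land J(k))) \land \neg (\exists q\, \forall s\, (\neg \neg D(s,s) \lor \neg J(q)))
Push ¬ through the quantifiers and connectives to reach negation normal form:
  (\exists t\, D(t,t)) \lor (\exists r\, \exists k\, (D(r,r) \land J(k))) \land (\forall q\, \exists s\, (\neg D(s,s) \land J(q)))
All bound variables are already distinct, so no renaming is needed.
Pull the quantifiers to the front (each side's bound variable is not free in the other side):
  \exists t\, \exists r\, \exists k\, \forall q\, \exists s\, (D(t,t) \lor D(r,r) \land J(k) \land \neg D(s,s) \land J(q))
The prefix is \exists t \exists r \exists k \forall q \exists s: 1 universal, 4 existential.

1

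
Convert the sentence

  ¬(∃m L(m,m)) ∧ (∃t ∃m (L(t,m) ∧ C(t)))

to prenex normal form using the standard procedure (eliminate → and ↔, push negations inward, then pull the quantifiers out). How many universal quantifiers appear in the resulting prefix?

Drive negations inward (¬∀x A ≡ ∃x ¬A, ¬∃x A ≡ ∀x ¬A, De Morgan for ∧/∨):
  (∀m ¬L(m,m)) ∧ (∃t ∃m (L(t,m) ∧ C(t)))
Give each quantifier a distinct variable: m↦z.
  (∀m ¬L(m,m)) ∧ (∃t ∃z (L(t,z) ∧ C(t)))
Pull the quantifiers to the front (each side's bound variable is not free in the other side):
  ∀m ∃t ∃z (¬L(m,m) ∧ L(t,z) ∧ C(t))
The prefix is ∀m ∃t ∃z: 1 universal, 2 existential.

1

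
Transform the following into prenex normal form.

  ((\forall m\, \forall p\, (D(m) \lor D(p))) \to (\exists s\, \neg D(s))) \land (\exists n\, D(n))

Eliminate → and ↔ using ¬ and ∨.
  (\neg (\forall m\, \forall p\, (D(m) \lor D(p))) \lor (\exists s\, \neg D(s))) \land (\exists n\, D(n))
Move each ¬ inward, flipping quantifiers it crosses:
  ((\exists m\, \exists p\, (\neg D(m) \land \neg D(p))) \lor (\exists s\, \neg D(s))) \land (\exists n\, D(n))
All bound variables are already distinct, so no renaming is needed.
Pull the quantifiers to the front (each side's bound variable is not free in the other side):
  \exists m\, \exists p\, \exists s\, \exists n\, ((\neg D(m) \land \neg D(p) \lor \neg D(s)) \land D(n))

\exists m\, \exists p\, \exists s\, \exists n\, ((\neg D(m) \land \neg D(p) \lor \neg D(s)) \land D(n))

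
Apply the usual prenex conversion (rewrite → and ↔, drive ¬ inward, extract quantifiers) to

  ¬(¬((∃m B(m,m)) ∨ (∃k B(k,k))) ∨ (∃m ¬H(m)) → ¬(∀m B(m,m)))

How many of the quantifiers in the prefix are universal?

3

First replace A → B with ¬A ∨ B.
  ¬(¬(¬((∃m B(m,m)) ∨ (∃k B(k,k))) ∨ (∃m ¬H(m))) ∨ ¬(∀m B(m,m)))
Drive negations inward (¬∀x A ≡ ∃x ¬A, ¬∃x A ≡ ∀x ¬A, De Morgan for ∧/∨):
  ((∀m ¬B(m,m)) ∧ (∀k ¬B(k,k)) ∨ (∃m ¬H(m))) ∧ (∀m B(m,m))
Give each quantifier a distinct variable: m↦p, m↦y1.
  ((∀m ¬B(m,m)) ∧ (∀k ¬B(k,k)) ∨ (∃p ¬H(p))) ∧ (∀y1 B(y1,y1))
Extract every quantifier outward, since the variables are now distinct and don't occur free across branches:
  ∀m ∀k ∃p ∀y1 ((¬B(m,m) ∧ ¬B(k,k) ∨ ¬H(p)) ∧ B(y1,y1))
The prefix is ∀m ∀k ∃p ∀y1: 3 universal, 1 existential.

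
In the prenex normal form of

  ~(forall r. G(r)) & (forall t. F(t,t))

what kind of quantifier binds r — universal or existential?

Drive negations inward (¬∀x A ≡ ∃x ¬A, ¬∃x A ≡ ∀x ¬A, De Morgan for ∧/∨):
  (exists r. ~G(r)) & (forall t. F(t,t))
Pull the quantifiers to the front (each side's bound variable is not free in the other side):
  exists r. forall t. (~G(r) & F(t,t))
The quantifier forall r sits under an odd number of negations, so it flips to exists r.

existential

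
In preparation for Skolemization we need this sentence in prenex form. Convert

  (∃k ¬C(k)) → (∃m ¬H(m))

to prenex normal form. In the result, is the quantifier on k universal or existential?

First replace A → B with ¬A ∨ B.
  ¬(∃k ¬C(k)) ∨ (∃m ¬H(m))
Push ¬ through the quantifiers and connectives to reach negation normal form:
  (∀k C(k)) ∨ (∃m ¬H(m))
All bound variables are already distinct, so no renaming is needed.
Pull the quantifiers to the front (each side's bound variable is not free in the other side):
  ∀k ∃m (C(k) ∨ ¬H(m))
The quantifier ∃k sits under an odd number of negations (counting the antecedent side of each →), so it flips to ∀k.

universal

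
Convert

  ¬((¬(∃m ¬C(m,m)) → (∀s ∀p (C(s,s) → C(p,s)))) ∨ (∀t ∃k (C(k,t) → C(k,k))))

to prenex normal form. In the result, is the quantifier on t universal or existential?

existential

Rewrite implications/biconditionals: A → B as ¬A ∨ B.
  ¬(¬¬(∃m ¬C(m,m)) ∨ (∀s ∀p (¬C(s,s) ∨ C(p,s))) ∨ (∀t ∃k (¬C(k,t) ∨ C(k,k))))
Push ¬ through the quantifiers and connectives to reach negation normal form:
  (∀m C(m,m)) ∧ (∃s ∃p (C(s,s) ∧ ¬C(p,s))) ∧ (∃t ∀k (C(k,t) ∧ ¬C(k,k)))
Extract every quantifier outward, since the variables are now distinct and don't occur free across branches:
  ∀m ∃s ∃p ∃t ∀k (C(m,m) ∧ C(s,s) ∧ ¬C(p,s) ∧ C(k,t) ∧ ¬C(k,k))
The quantifier ∀t sits under an odd number of negations (counting the antecedent side of each →), so it flips to ∃t.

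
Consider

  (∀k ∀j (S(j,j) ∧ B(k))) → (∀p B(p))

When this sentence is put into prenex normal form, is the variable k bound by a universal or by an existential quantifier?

existential

Eliminate → and ↔ using ¬ and ∨.
  ¬(∀k ∀j (S(j,j) ∧ B(k))) ∨ (∀p B(p))
Move each ¬ inward, flipping quantifiers it crosses:
  (∃k ∃j (¬S(j,j) ∨ ¬B(k))) ∨ (∀p B(p))
All bound variables are already distinct, so no renaming is needed.
Finally move all quantifiers to the prefix:
  ∃k ∃j ∀p (¬S(j,j) ∨ ¬B(k) ∨ B(p))
The quantifier ∀k sits under an odd number of negations (counting the antecedent side of each →), so it flips to ∃k.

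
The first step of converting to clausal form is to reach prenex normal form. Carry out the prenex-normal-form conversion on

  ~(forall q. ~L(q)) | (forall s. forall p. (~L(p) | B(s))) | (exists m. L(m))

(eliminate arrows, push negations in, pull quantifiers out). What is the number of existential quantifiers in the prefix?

Drive negations inward (¬∀x A ≡ ∃x ¬A, ¬∃x A ≡ ∀x ¬A, De Morgan for ∧/∨):
  (exists q. L(q)) | (forall s. forall p. (~L(p) | B(s))) | (exists m. L(m))
Extract every quantifier outward, since the variables are now distinct and don't occur free across branches:
  exists q. forall s. forall p. exists m. (L(q) | ~L(p) | B(s) | L(m))
The prefix is exists q forall s forall p exists m: 2 universal, 2 existential.

2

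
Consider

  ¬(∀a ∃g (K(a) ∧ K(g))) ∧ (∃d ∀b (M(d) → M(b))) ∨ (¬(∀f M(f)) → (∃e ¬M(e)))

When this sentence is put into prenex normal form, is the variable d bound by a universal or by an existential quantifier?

Eliminate → and ↔ using ¬ and ∨.
  ¬(∀a ∃g (K(a) ∧ K(g))) ∧ (∃d ∀b (¬M(d) ∨ M(b))) ∨ ¬¬(∀f M(f)) ∨ (∃e ¬M(e))
Drive negations inward (¬∀x A ≡ ∃x ¬A, ¬∃x A ≡ ∀x ¬A, De Morgan for ∧/∨):
  (∃a ∀g (¬K(a) ∨ ¬K(g))) ∧ (∃d ∀b (¬M(d) ∨ M(b))) ∨ (∀f M(f)) ∨ (∃e ¬M(e))
Pull the quantifiers to the front (each side's bound variable is not free in the other side):
  ∃a ∀g ∃d ∀b ∀f ∃e ((¬K(a) ∨ ¬K(g)) ∧ (¬M(d) ∨ M(b)) ∨ M(f) ∨ ¬M(e))
The quantifier ∃d sits under an even number of negations (counting the antecedent side of each →), so it remains existential.

existential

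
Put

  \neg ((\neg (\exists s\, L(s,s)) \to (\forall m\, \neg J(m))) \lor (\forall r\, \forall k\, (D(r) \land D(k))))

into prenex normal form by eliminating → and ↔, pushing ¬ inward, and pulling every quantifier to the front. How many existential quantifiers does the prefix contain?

3

Eliminate → and ↔ using ¬ and ∨.
  \neg (\neg \neg (\exists s\, L(s,s)) \lor (\forall m\, \neg J(m)) \lor (\forall r\, \forall k\, (D(r) \land D(k))))
Push ¬ through the quantifiers and connectives to reach negation normal form:
  (\forall s\, \neg L(s,s)) \land (\exists m\, J(m)) \land (\exists r\, \exists k\, (\neg D(r) \lor \neg D(k)))
All bound variables are already distinct, so no renaming is needed.
Extract every quantifier outward, since the variables are now distinct and don't occur free across branches:
  \forall s\, \exists m\, \exists r\, \exists k\, (\neg L(s,s) \land J(m) \land (\neg D(r) \lor \neg D(k)))
The prefix is \forall s \exists m \exists r \exists k: 1 universal, 3 existential.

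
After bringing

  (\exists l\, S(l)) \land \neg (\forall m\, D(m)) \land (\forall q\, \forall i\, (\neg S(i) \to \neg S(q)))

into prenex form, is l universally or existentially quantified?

Rewrite implications/biconditionals: A → B as ¬A ∨ B.
  (\exists l\, S(l)) \land \neg (\forall m\, D(m)) \land (\forall q\, \forall i\, (\neg \neg S(i) \lor \neg S(q)))
Drive negations inward (¬∀x A ≡ ∃x ¬A, ¬∃x A ≡ ∀x ¬A, De Morgan for ∧/∨):
  (\exists l\, S(l)) \land (\exists m\, \neg D(m)) \land (\forall q\, \forall i\, (S(i) \lor \neg S(q)))
All bound variables are already distinct, so no renaming is needed.
Pull the quantifiers to the front (each side's bound variable is not free in the other side):
  \exists l\, \exists m\, \forall q\, \forall i\, (S(l) \land \neg D(m) \land (S(i) \lor \neg S(q)))
The quantifier \exists l sits under an even number of negations (counting the antecedent side of each →), so it remains existential.

existential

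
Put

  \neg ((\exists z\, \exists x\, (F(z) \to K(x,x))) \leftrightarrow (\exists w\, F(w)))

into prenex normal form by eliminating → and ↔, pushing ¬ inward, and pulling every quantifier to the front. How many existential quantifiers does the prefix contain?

First replace A → B with ¬A ∨ B; A ↔ B as (¬A ∨ B) ∧ (¬B ∨ A).
  \neg ((\neg (\exists z\, \exists x\, (\neg F(z) \lor K(x,x))) \lor (\exists w\, F(w))) \land (\neg (\exists w\, F(w)) \lor (\exists z\, \exists x\, (\neg F(z) \lor K(x,x)))))
Push ¬ through the quantifiers and connectives to reach negation normal form:
  (\exists z\, \exists x\, (\neg F(z) \lor K(x,x))) \land (\forall w\, \neg F(w)) \lor (\exists w\, F(w)) \land (\forall z\, \forall x\, (F(z) \land \neg K(x,x)))
Give each quantifier a distinct variable: w↦p, z↦u1, x↦t.
  (\exists z\, \exists x\, (\neg F(z) \lor K(x,x))) \land (\forall w\, \neg F(w)) \lor (\exists p\, F(p)) \land (\forall u1\, \forall t\, (F(u1) \land \neg K(t,t)))
Finally move all quantifiers to the prefix:
  \exists z\, \exists x\, \forall w\, \exists p\, \forall u1\, \forall t\, ((\neg F(z) \lor K(x,x)) \land \neg F(w) \lor F(p) \land F(u1) \land \neg K(t,t))
The prefix is \exists z \exists x \forall w \exists p \forall u1 \forall t: 3 universal, 3 existential.

3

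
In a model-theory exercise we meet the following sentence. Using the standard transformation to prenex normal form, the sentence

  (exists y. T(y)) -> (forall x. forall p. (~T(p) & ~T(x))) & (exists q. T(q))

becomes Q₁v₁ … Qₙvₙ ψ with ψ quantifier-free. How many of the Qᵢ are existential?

1

First replace A → B with ¬A ∨ B.
  ~(exists y. T(y)) | (forall x. forall p. (~T(p) & ~T(x))) & (exists q. T(q))
Move each ¬ inward, flipping quantifiers it crosses:
  (forall y. ~T(y)) | (forall x. forall p. (~T(p) & ~T(x))) & (exists q. T(q))
All bound variables are already distinct, so no renaming is needed.
Finally move all quantifiers to the prefix:
  forall y. forall x. forall p. exists q. (~T(y) | ~T(p) & ~T(x) & T(q))
The prefix is forall y forall x forall p exists q: 3 universal, 1 existential.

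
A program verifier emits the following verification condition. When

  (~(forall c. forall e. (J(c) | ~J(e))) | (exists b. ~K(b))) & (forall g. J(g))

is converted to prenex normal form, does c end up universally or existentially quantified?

Push ¬ through the quantifiers and connectives to reach negation normal form:
  ((exists c. exists e. (~J(c) & J(e))) | (exists b. ~K(b))) & (forall g. J(g))
All bound variables are already distinct, so no renaming is needed.
Pull the quantifiers to the front (each side's bound variable is not free in the other side):
  exists c. exists e. exists b. forall g. ((~J(c) & J(e) | ~K(b)) & J(g))
The quantifier forall c sits under an odd number of negations, so it flips to exists c.

existential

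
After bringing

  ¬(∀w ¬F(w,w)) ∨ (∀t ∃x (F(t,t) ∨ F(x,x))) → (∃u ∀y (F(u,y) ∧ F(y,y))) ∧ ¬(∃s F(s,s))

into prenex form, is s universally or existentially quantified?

Rewrite implications/biconditionals: A → B as ¬A ∨ B.
  ¬(¬(∀w ¬F(w,w)) ∨ (∀t ∃x (F(t,t) ∨ F(x,x)))) ∨ (∃u ∀y (F(u,y) ∧ F(y,y))) ∧ ¬(∃s F(s,s))
Push ¬ through the quantifiers and connectives to reach negation normal form:
  (∀w ¬F(w,w)) ∧ (∃t ∀x (¬F(t,t) ∧ ¬F(x,x))) ∨ (∃u ∀y (F(u,y) ∧ F(y,y))) ∧ (∀s ¬F(s,s))
All bound variables are already distinct, so no renaming is needed.
Finally move all quantifiers to the prefix:
  ∀w ∃t ∀x ∃u ∀y ∀s (¬F(w,w) ∧ ¬F(t,t) ∧ ¬F(x,x) ∨ F(u,y) ∧ F(y,y) ∧ ¬F(s,s))
The quantifier ∃s sits under an odd number of negations (counting the antecedent side of each →), so it flips to ∀s.

universal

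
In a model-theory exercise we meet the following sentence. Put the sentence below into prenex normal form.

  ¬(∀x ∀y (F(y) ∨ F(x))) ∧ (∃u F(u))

Move each ¬ inward, flipping quantifiers it crosses:
  (∃x ∃y (¬F(y) ∧ ¬F(x))) ∧ (∃u F(u))
Pull the quantifiers to the front (each side's bound variable is not free in the other side):
  ∃x ∃y ∃u (¬F(y) ∧ ¬F(x) ∧ F(u))

∃x ∃y ∃u (¬F(y) ∧ ¬F(x) ∧ F(u))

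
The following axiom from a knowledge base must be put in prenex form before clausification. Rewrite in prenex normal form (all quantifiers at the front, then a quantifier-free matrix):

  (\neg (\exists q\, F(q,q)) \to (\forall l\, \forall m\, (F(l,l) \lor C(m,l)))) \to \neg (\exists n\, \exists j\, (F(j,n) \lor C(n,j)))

\forall q\, \exists l\, \exists m\, \forall n\, \forall j\, (\neg F(q,q) \land \neg F(l,l) \land \neg C(m,l) \lor \neg F(j,n) \land \neg C(n,j))

First replace A → B with ¬A ∨ B.
  \neg (\neg \neg (\exists q\, F(q,q)) \lor (\forall l\, \forall m\, (F(l,l) \lor C(m,l)))) \lor \neg (\exists n\, \exists j\, (F(j,n) \lor C(n,j)))
Drive negations inward (¬∀x A ≡ ∃x ¬A, ¬∃x A ≡ ∀x ¬A, De Morgan for ∧/∨):
  (\forall q\, \neg F(q,q)) \land (\exists l\, \exists m\, (\neg F(l,l) \land \neg C(m,l))) \lor (\forall n\, \forall j\, (\neg F(j,n) \land \neg C(n,j)))
All bound variables are already distinct, so no renaming is needed.
Pull the quantifiers to the front (each side's bound variable is not free in the other side):
  \forall q\, \exists l\, \exists m\, \forall n\, \forall j\, (\neg F(q,q) \land \neg F(l,l) \land \neg C(m,l) \lor \neg F(j,n) \land \neg C(n,j))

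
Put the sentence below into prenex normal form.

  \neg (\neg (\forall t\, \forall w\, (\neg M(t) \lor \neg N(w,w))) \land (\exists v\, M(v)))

\forall t\, \forall w\, \forall v\, (\neg M(t) \lor \neg N(w,w) \lor \neg M(v))

Move each ¬ inward, flipping quantifiers it crosses:
  (\forall t\, \forall w\, (\neg M(t) \lor \neg N(w,w))) \lor (\forall v\, \neg M(v))
All bound variables are already distinct, so no renaming is needed.
Extract every quantifier outward, since the variables are now distinct and don't occur free across branches:
  \forall t\, \forall w\, \forall v\, (\neg M(t) \lor \neg N(w,w) \lor \neg M(v))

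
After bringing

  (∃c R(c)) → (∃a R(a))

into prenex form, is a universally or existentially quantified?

Rewrite implications/biconditionals: A → B as ¬A ∨ B.
  ¬(∃c R(c)) ∨ (∃a R(a))
Push ¬ through the quantifiers and connectives to reach negation normal form:
  (∀c ¬R(c)) ∨ (∃a R(a))
All bound variables are already distinct, so no renaming is needed.
Extract every quantifier outward, since the variables are now distinct and don't occur free across branches:
  ∀c ∃a (¬R(c) ∨ R(a))
The quantifier ∃a sits under an even number of negations (counting the antecedent side of each →), so it remains existential.

existential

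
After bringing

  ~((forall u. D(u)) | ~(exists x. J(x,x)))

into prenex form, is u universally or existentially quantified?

Move each ¬ inward, flipping quantifiers it crosses:
  (exists u. ~D(u)) & (exists x. J(x,x))
All bound variables are already distinct, so no renaming is needed.
Pull the quantifiers to the front (each side's bound variable is not free in the other side):
  exists u. exists x. (~D(u) & J(x,x))
The quantifier forall u sits under an odd number of negations, so it flips to exists u.

existential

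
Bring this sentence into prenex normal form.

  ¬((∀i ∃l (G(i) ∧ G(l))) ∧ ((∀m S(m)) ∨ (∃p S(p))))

Move each ¬ inward, flipping quantifiers it crosses:
  (∃i ∀l (¬G(i) ∨ ¬G(l))) ∨ (∃m ¬S(m)) ∧ (∀p ¬S(p))
All bound variables are already distinct, so no renaming is needed.
Finally move all quantifiers to the prefix:
  ∃i ∀l ∃m ∀p (¬G(i) ∨ ¬G(l) ∨ ¬S(m) ∧ ¬S(p))

∃i ∀l ∃m ∀p (¬G(i) ∨ ¬G(l) ∨ ¬S(m) ∧ ¬S(p))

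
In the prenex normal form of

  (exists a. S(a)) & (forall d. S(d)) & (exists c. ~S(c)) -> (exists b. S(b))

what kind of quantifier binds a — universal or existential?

universal

Eliminate → and ↔ using ¬ and ∨.
  ~((exists a. S(a)) & (forall d. S(d)) & (exists c. ~S(c))) | (exists b. S(b))
Move each ¬ inward, flipping quantifiers it crosses:
  (forall a. ~S(a)) | (exists d. ~S(d)) | (forall c. S(c)) | (exists b. S(b))
All bound variables are already distinct, so no renaming is needed.
Pull the quantifiers to the front (each side's bound variable is not free in the other side):
  forall a. exists d. forall c. exists b. (~S(a) | ~S(d) | S(c) | S(b))
The quantifier exists a sits under an odd number of negations (counting the antecedent side of each →), so it flips to forall a.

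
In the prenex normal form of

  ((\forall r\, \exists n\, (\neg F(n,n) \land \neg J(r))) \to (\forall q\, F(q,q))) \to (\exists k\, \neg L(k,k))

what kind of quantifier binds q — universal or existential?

existential

Rewrite implications/biconditionals: A → B as ¬A ∨ B.
  \neg (\neg (\forall r\, \exists n\, (\neg F(n,n) \land \neg J(r))) \lor (\forall q\, F(q,q))) \lor (\exists k\, \neg L(k,k))
Drive negations inward (¬∀x A ≡ ∃x ¬A, ¬∃x A ≡ ∀x ¬A, De Morgan for ∧/∨):
  (\forall r\, \exists n\, (\neg F(n,n) \land \neg J(r))) \land (\exists q\, \neg F(q,q)) \lor (\exists k\, \neg L(k,k))
All bound variables are already distinct, so no renaming is needed.
Extract every quantifier outward, since the variables are now distinct and don't occur free across branches:
  \forall r\, \exists n\, \exists q\, \exists k\, (\neg F(n,n) \land \neg J(r) \land \neg F(q,q) \lor \neg L(k,k))
The quantifier \forall q sits under an odd number of negations (counting the antecedent side of each →), so it flips to \exists q.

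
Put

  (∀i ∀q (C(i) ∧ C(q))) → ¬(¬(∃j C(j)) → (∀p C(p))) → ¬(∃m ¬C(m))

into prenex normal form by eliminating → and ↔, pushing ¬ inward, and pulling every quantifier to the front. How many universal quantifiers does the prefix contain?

Eliminate → and ↔ using ¬ and ∨.
  ¬(∀i ∀q (C(i) ∧ C(q))) ∨ ¬¬(¬¬(∃j C(j)) ∨ (∀p C(p))) ∨ ¬(∃m ¬C(m))
Drive negations inward (¬∀x A ≡ ∃x ¬A, ¬∃x A ≡ ∀x ¬A, De Morgan for ∧/∨):
  (∃i ∃q (¬C(i) ∨ ¬C(q))) ∨ (∃j C(j)) ∨ (∀p C(p)) ∨ (∀m C(m))
Pull the quantifiers to the front (each side's bound variable is not free in the other side):
  ∃i ∃q ∃j ∀p ∀m (¬C(i) ∨ ¬C(q) ∨ C(j) ∨ C(p) ∨ C(m))
The prefix is ∃i ∃q ∃j ∀p ∀m: 2 universal, 3 existential.

2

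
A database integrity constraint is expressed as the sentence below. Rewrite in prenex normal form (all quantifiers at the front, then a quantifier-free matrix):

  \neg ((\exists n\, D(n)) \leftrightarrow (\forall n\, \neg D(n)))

Rewrite implications/biconditionals: A → B as ¬A ∨ B; A ↔ B as (¬A ∨ B) ∧ (¬B ∨ A).
  \neg ((\neg (\exists n\, D(n)) \lor (\forall n\, \neg D(n))) \land (\neg (\forall n\, \neg D(n)) \lor (\exists n\, D(n))))
Drive negations inward (¬∀x A ≡ ∃x ¬A, ¬∃x A ≡ ∀x ¬A, De Morgan for ∧/∨):
  (\exists n\, D(n)) \land (\exists n\, D(n)) \lor (\forall n\, \neg D(n)) \land (\forall n\, \neg D(n))
Give each quantifier a distinct variable: n↦w1, n↦x1, n↦y1.
  (\exists n\, D(n)) \land (\exists w1\, D(w1)) \lor (\forall x1\, \neg D(x1)) \land (\forall y1\, \neg D(y1))
Extract every quantifier outward, since the variables are now distinct and don't occur free across branches:
  \exists n\, \exists w1\, \forall x1\, \forall y1\, (D(n) \land D(w1) \lor \neg D(x1) \land \neg D(y1))

\exists n\, \exists w1\, \forall x1\, \forall y1\, (D(n) \land D(w1) \lor \neg D(x1) \land \neg D(y1))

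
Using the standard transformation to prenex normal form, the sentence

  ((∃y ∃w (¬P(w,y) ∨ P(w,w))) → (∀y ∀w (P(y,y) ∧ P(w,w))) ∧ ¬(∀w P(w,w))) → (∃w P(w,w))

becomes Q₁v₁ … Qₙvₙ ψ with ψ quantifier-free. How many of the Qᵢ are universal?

Rewrite implications/biconditionals: A → B as ¬A ∨ B.
  ¬(¬(∃y ∃w (¬P(w,y) ∨ P(w,w))) ∨ (∀y ∀w (P(y,y) ∧ P(w,w))) ∧ ¬(∀w P(w,w))) ∨ (∃w P(w,w))
Push ¬ through the quantifiers and connectives to reach negation normal form:
  (∃y ∃w (¬P(w,y) ∨ P(w,w))) ∧ ((∃y ∃w (¬P(y,y) ∨ ¬P(w,w))) ∨ (∀w P(w,w))) ∨ (∃w P(w,w))
Rename bound variables to avoid capture: y↦u, w↦b, w↦w1, w↦x1.
  (∃y ∃w (¬P(w,y) ∨ P(w,w))) ∧ ((∃u ∃b (¬P(u,u) ∨ ¬P(b,b))) ∨ (∀w1 P(w1,w1))) ∨ (∃x1 P(x1,x1))
Extract every quantifier outward, since the variables are now distinct and don't occur free across branches:
  ∃y ∃w ∃u ∃b ∀w1 ∃x1 ((¬P(w,y) ∨ P(w,w)) ∧ (¬P(u,u) ∨ ¬P(b,b) ∨ P(w1,w1)) ∨ P(x1,x1))
The prefix is ∃y ∃w ∃u ∃b ∀w1 ∃x1: 1 universal, 5 existential.

1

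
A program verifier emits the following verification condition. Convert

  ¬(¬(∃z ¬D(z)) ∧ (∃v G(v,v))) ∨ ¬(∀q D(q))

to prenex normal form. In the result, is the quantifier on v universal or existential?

Drive negations inward (¬∀x A ≡ ∃x ¬A, ¬∃x A ≡ ∀x ¬A, De Morgan for ∧/∨):
  (∃z ¬D(z)) ∨ (∀v ¬G(v,v)) ∨ (∃q ¬D(q))
All bound variables are already distinct, so no renaming is needed.
Pull the quantifiers to the front (each side's bound variable is not free in the other side):
  ∃z ∀v ∃q (¬D(z) ∨ ¬G(v,v) ∨ ¬D(q))
The quantifier ∃v sits under an odd number of negations, so it flips to ∀v.

universal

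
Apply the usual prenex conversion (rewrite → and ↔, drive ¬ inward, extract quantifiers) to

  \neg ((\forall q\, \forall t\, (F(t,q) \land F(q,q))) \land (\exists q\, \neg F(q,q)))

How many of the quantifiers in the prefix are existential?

2

Move each ¬ inward, flipping quantifiers it crosses:
  (\exists q\, \exists t\, (\neg F(t,q) \lor \neg F(q,q))) \lor (\forall q\, F(q,q))
Standardize variables apart so no two quantifiers bind the same name: q↦c.
  (\exists q\, \exists t\, (\neg F(t,q) \lor \neg F(q,q))) \lor (\forall c\, F(c,c))
Finally move all quantifiers to the prefix:
  \exists q\, \exists t\, \forall c\, (\neg F(t,q) \lor \neg F(q,q) \lor F(c,c))
The prefix is \exists q \exists t \forall c: 1 universal, 2 existential.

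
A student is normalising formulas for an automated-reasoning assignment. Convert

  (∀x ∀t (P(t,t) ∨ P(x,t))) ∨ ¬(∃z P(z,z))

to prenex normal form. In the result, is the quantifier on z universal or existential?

Push ¬ through the quantifiers and connectives to reach negation normal form:
  (∀x ∀t (P(t,t) ∨ P(x,t))) ∨ (∀z ¬P(z,z))
All bound variables are already distinct, so no renaming is needed.
Finally move all quantifiers to the prefix:
  ∀x ∀t ∀z (P(t,t) ∨ P(x,t) ∨ ¬P(z,z))
The quantifier ∃z sits under an odd number of negations, so it flips to ∀z.

universal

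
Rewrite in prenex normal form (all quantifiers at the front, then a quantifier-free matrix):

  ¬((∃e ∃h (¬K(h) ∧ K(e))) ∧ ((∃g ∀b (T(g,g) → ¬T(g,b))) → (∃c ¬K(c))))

First replace A → B with ¬A ∨ B.
  ¬((∃e ∃h (¬K(h) ∧ K(e))) ∧ (¬(∃g ∀b (¬T(g,g) ∨ ¬T(g,b))) ∨ (∃c ¬K(c))))
Push ¬ through the quantifiers and connectives to reach negation normal form:
  (∀e ∀h (K(h) ∨ ¬K(e))) ∨ (∃g ∀b (¬T(g,g) ∨ ¬T(g,b))) ∧ (∀c K(c))
All bound variables are already distinct, so no renaming is needed.
Pull the quantifiers to the front (each side's bound variable is not free in the other side):
  ∀e ∀h ∃g ∀b ∀c (K(h) ∨ ¬K(e) ∨ (¬T(g,g) ∨ ¬T(g,b)) ∧ K(c))

∀e ∀h ∃g ∀b ∀c (K(h) ∨ ¬K(e) ∨ (¬T(g,g) ∨ ¬T(g,b)) ∧ K(c))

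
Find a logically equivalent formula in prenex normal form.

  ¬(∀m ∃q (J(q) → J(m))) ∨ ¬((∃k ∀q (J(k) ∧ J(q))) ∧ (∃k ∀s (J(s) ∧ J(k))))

∃m ∀q ∀k ∃y1 ∀v ∃s (J(q) ∧ ¬J(m) ∨ ¬J(k) ∨ ¬J(y1) ∨ ¬J(s) ∨ ¬J(v))

Rewrite implications/biconditionals: A → B as ¬A ∨ B.
  ¬(∀m ∃q (¬J(q) ∨ J(m))) ∨ ¬((∃k ∀q (J(k) ∧ J(q))) ∧ (∃k ∀s (J(s) ∧ J(k))))
Move each ¬ inward, flipping quantifiers it crosses:
  (∃m ∀q (J(q) ∧ ¬J(m))) ∨ (∀k ∃q (¬J(k) ∨ ¬J(q))) ∨ (∀k ∃s (¬J(s) ∨ ¬J(k)))
Rename bound variables to avoid capture: q↦y1, k↦v.
  (∃m ∀q (J(q) ∧ ¬J(m))) ∨ (∀k ∃y1 (¬J(k) ∨ ¬J(y1))) ∨ (∀v ∃s (¬J(s) ∨ ¬J(v)))
Extract every quantifier outward, since the variables are now distinct and don't occur free across branches:
  ∃m ∀q ∀k ∃y1 ∀v ∃s (J(q) ∧ ¬J(m) ∨ ¬J(k) ∨ ¬J(y1) ∨ ¬J(s) ∨ ¬J(v))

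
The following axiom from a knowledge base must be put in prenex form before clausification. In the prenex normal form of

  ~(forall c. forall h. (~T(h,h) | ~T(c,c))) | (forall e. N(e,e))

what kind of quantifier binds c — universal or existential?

existential

Move each ¬ inward, flipping quantifiers it crosses:
  (exists c. exists h. (T(h,h) & T(c,c))) | (forall e. N(e,e))
All bound variables are already distinct, so no renaming is needed.
Finally move all quantifiers to the prefix:
  exists c. exists h. forall e. (T(h,h) & T(c,c) | N(e,e))
The quantifier forall c sits under an odd number of negations, so it flips to exists c.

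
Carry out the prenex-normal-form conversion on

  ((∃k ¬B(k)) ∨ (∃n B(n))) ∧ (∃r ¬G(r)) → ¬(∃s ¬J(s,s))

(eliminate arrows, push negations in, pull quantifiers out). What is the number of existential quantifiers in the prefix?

0

Rewrite implications/biconditionals: A → B as ¬A ∨ B.
  ¬(((∃k ¬B(k)) ∨ (∃n B(n))) ∧ (∃r ¬G(r))) ∨ ¬(∃s ¬J(s,s))
Push ¬ through the quantifiers and connectives to reach negation normal form:
  (∀k B(k)) ∧ (∀n ¬B(n)) ∨ (∀r G(r)) ∨ (∀s J(s,s))
Pull the quantifiers to the front (each side's bound variable is not free in the other side):
  ∀k ∀n ∀r ∀s (B(k) ∧ ¬B(n) ∨ G(r) ∨ J(s,s))
The prefix is ∀k ∀n ∀r ∀s: 4 universal, 0 existential.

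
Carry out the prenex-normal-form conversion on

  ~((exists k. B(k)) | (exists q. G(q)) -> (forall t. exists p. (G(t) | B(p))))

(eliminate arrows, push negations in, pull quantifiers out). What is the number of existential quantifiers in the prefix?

Rewrite implications/biconditionals: A → B as ¬A ∨ B.
  ~(~((exists k. B(k)) | (exists q. G(q))) | (forall t. exists p. (G(t) | B(p))))
Move each ¬ inward, flipping quantifiers it crosses:
  ((exists k. B(k)) | (exists q. G(q))) & (exists t. forall p. (~G(t) & ~B(p)))
All bound variables are already distinct, so no renaming is needed.
Pull the quantifiers to the front (each side's bound variable is not free in the other side):
  exists k. exists q. exists t. forall p. ((B(k) | G(q)) & ~G(t) & ~B(p))
The prefix is exists k exists q exists t forall p: 1 universal, 3 existential.

3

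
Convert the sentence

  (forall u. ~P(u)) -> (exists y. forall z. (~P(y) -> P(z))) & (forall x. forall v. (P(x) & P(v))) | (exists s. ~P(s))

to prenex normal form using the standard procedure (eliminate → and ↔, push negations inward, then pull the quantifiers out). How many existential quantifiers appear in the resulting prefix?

3

First replace A → B with ¬A ∨ B.
  ~(forall u. ~P(u)) | (exists y. forall z. (~~P(y) | P(z))) & (forall x. forall v. (P(x) & P(v))) | (exists s. ~P(s))
Push ¬ through the quantifiers and connectives to reach negation normal form:
  (exists u. P(u)) | (exists y. forall z. (P(y) | P(z))) & (forall x. forall v. (P(x) & P(v))) | (exists s. ~P(s))
All bound variables are already distinct, so no renaming is needed.
Finally move all quantifiers to the prefix:
  exists u. exists y. forall z. forall x. forall v. exists s. (P(u) | (P(y) | P(z)) & P(x) & P(v) | ~P(s))
The prefix is exists u exists y forall z forall x forall v exists s: 3 universal, 3 existential.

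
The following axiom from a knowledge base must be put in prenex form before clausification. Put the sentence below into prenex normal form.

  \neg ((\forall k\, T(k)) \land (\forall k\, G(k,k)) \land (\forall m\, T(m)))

Move each ¬ inward, flipping quantifiers it crosses:
  (\exists k\, \neg T(k)) \lor (\exists k\, \neg G(k,k)) \lor (\exists m\, \neg T(m))
Rename bound variables to avoid capture: k↦v1.
  (\exists k\, \neg T(k)) \lor (\exists v1\, \neg G(v1,v1)) \lor (\exists m\, \neg T(m))
Extract every quantifier outward, since the variables are now distinct and don't occur free across branches:
  \exists k\, \exists v1\, \exists m\, (\neg T(k) \lor \neg G(v1,v1) \lor \neg T(m))

\exists k\, \exists v1\, \exists m\, (\neg T(k) \lor \neg G(v1,v1) \lor \neg T(m))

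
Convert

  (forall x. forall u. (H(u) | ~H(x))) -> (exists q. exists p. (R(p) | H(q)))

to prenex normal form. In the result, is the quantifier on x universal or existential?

existential

Rewrite implications/biconditionals: A → B as ¬A ∨ B.
  ~(forall x. forall u. (H(u) | ~H(x))) | (exists q. exists p. (R(p) | H(q)))
Drive negations inward (¬∀x A ≡ ∃x ¬A, ¬∃x A ≡ ∀x ¬A, De Morgan for ∧/∨):
  (exists x. exists u. (~H(u) & H(x))) | (exists q. exists p. (R(p) | H(q)))
Finally move all quantifiers to the prefix:
  exists x. exists u. exists q. exists p. (~H(u) & H(x) | R(p) | H(q))
The quantifier forall x sits under an odd number of negations (counting the antecedent side of each →), so it flips to exists x.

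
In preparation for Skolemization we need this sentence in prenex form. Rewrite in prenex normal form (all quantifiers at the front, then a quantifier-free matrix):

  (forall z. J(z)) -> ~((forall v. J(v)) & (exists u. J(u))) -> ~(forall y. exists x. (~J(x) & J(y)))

exists z. forall v. exists u. exists y. forall x. (~J(z) | J(v) & J(u) | J(x) | ~J(y))

First replace A → B with ¬A ∨ B.
  ~(forall z. J(z)) | ~~((forall v. J(v)) & (exists u. J(u))) | ~(forall y. exists x. (~J(x) & J(y)))
Move each ¬ inward, flipping quantifiers it crosses:
  (exists z. ~J(z)) | (forall v. J(v)) & (exists u. J(u)) | (exists y. forall x. (J(x) | ~J(y)))
Finally move all quantifiers to the prefix:
  exists z. forall v. exists u. exists y. forall x. (~J(z) | J(v) & J(u) | J(x) | ~J(y))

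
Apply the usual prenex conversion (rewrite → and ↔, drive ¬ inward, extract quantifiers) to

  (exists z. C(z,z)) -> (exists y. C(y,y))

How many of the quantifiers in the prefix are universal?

1

Rewrite implications/biconditionals: A → B as ¬A ∨ B.
  ~(exists z. C(z,z)) | (exists y. C(y,y))
Drive negations inward (¬∀x A ≡ ∃x ¬A, ¬∃x A ≡ ∀x ¬A, De Morgan for ∧/∨):
  (forall z. ~C(z,z)) | (exists y. C(y,y))
Extract every quantifier outward, since the variables are now distinct and don't occur free across branches:
  forall z. exists y. (~C(z,z) | C(y,y))
The prefix is forall z exists y: 1 universal, 1 existential.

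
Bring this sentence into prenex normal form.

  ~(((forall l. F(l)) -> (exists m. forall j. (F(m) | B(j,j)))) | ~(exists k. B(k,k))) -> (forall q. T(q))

exists l. exists m. forall j. forall k. forall q. (~F(l) | F(m) | B(j,j) | ~B(k,k) | T(q))

Eliminate → and ↔ using ¬ and ∨.
  ~~(~(forall l. F(l)) | (exists m. forall j. (F(m) | B(j,j))) | ~(exists k. B(k,k))) | (forall q. T(q))
Move each ¬ inward, flipping quantifiers it crosses:
  (exists l. ~F(l)) | (exists m. forall j. (F(m) | B(j,j))) | (forall k. ~B(k,k)) | (forall q. T(q))
Finally move all quantifiers to the prefix:
  exists l. exists m. forall j. forall k. forall q. (~F(l) | F(m) | B(j,j) | ~B(k,k) | T(q))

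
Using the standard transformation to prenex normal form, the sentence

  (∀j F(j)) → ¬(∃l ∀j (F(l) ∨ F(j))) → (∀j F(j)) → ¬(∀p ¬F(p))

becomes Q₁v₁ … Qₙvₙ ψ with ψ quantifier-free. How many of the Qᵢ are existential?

Rewrite implications/biconditionals: A → B as ¬A ∨ B.
  ¬(∀j F(j)) ∨ ¬¬(∃l ∀j (F(l) ∨ F(j))) ∨ ¬(∀j F(j)) ∨ ¬(∀p ¬F(p))
Move each ¬ inward, flipping quantifiers it crosses:
  (∃j ¬F(j)) ∨ (∃l ∀j (F(l) ∨ F(j))) ∨ (∃j ¬F(j)) ∨ (∃p F(p))
Standardize variables apart so no two quantifiers bind the same name: j↦x, j↦a.
  (∃j ¬F(j)) ∨ (∃l ∀x (F(l) ∨ F(x))) ∨ (∃a ¬F(a)) ∨ (∃p F(p))
Pull the quantifiers to the front (each side's bound variable is not free in the other side):
  ∃j ∃l ∀x ∃a ∃p (¬F(j) ∨ F(l) ∨ F(x) ∨ ¬F(a) ∨ F(p))
The prefix is ∃j ∃l ∀x ∃a ∃p: 1 universal, 4 existential.

4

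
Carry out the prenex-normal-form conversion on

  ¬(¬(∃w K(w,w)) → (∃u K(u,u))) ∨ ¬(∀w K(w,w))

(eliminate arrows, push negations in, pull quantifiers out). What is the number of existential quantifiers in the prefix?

Eliminate → and ↔ using ¬ and ∨.
  ¬(¬¬(∃w K(w,w)) ∨ (∃u K(u,u))) ∨ ¬(∀w K(w,w))
Push ¬ through the quantifiers and connectives to reach negation normal form:
  (∀w ¬K(w,w)) ∧ (∀u ¬K(u,u)) ∨ (∃w ¬K(w,w))
Standardize variables apart so no two quantifiers bind the same name: w↦u1.
  (∀w ¬K(w,w)) ∧ (∀u ¬K(u,u)) ∨ (∃u1 ¬K(u1,u1))
Finally move all quantifiers to the prefix:
  ∀w ∀u ∃u1 (¬K(w,w) ∧ ¬K(u,u) ∨ ¬K(u1,u1))
The prefix is ∀w ∀u ∃u1: 2 universal, 1 existential.

1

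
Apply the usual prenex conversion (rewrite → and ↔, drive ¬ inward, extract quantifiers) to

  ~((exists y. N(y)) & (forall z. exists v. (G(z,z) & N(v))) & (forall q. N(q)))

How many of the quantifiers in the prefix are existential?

Drive negations inward (¬∀x A ≡ ∃x ¬A, ¬∃x A ≡ ∀x ¬A, De Morgan for ∧/∨):
  (forall y. ~N(y)) | (exists z. forall v. (~G(z,z) | ~N(v))) | (exists q. ~N(q))
Finally move all quantifiers to the prefix:
  forall y. exists z. forall v. exists q. (~N(y) | ~G(z,z) | ~N(v) | ~N(q))
The prefix is forall y exists z forall v exists q: 2 universal, 2 existential.

2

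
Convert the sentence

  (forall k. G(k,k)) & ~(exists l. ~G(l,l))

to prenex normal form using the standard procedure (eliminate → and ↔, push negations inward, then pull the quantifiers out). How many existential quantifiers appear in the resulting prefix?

0

Drive negations inward (¬∀x A ≡ ∃x ¬A, ¬∃x A ≡ ∀x ¬A, De Morgan for ∧/∨):
  (forall k. G(k,k)) & (forall l. G(l,l))
Finally move all quantifiers to the prefix:
  forall k. forall l. (G(k,k) & G(l,l))
The prefix is forall k forall l: 2 universal, 0 existential.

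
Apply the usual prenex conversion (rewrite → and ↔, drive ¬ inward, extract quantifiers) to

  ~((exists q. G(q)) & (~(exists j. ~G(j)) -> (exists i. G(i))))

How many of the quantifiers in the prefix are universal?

Eliminate → and ↔ using ¬ and ∨.
  ~((exists q. G(q)) & (~~(exists j. ~G(j)) | (exists i. G(i))))
Drive negations inward (¬∀x A ≡ ∃x ¬A, ¬∃x A ≡ ∀x ¬A, De Morgan for ∧/∨):
  (forall q. ~G(q)) | (forall j. G(j)) & (forall i. ~G(i))
Extract every quantifier outward, since the variables are now distinct and don't occur free across branches:
  forall q. forall j. forall i. (~G(q) | G(j) & ~G(i))
The prefix is forall q forall j forall i: 3 universal, 0 existential.

3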